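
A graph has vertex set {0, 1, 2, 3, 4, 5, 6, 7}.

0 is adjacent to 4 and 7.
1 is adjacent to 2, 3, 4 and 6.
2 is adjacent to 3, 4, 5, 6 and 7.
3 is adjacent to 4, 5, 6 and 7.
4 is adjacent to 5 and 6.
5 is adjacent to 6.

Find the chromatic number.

2, 3, 4, 5, 6 form a clique, so at least 5 colors are needed.
5 colors suffice: 0=red, 1=purple, 2=red, 3=blue, 4=green, 5=purple, 6=yellow, 7=green. No two adjacent vertices share a color.

5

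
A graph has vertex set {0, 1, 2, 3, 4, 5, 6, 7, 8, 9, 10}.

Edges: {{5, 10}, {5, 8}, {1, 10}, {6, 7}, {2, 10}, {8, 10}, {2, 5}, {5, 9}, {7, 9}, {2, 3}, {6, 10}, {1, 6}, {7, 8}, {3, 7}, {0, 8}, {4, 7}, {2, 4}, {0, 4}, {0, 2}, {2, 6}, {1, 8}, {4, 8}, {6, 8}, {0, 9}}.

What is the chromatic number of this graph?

1, 6, 8, 10 are mutually adjacent (a clique of size 4), so at least 4 colors are needed.
4 colors suffice: color a → {2, 8, 9}; color b → {3, 4, 5, 6}; color c → {0, 7, 10}; color d → {1}. Each edge has distinct colors on its endpoints.

4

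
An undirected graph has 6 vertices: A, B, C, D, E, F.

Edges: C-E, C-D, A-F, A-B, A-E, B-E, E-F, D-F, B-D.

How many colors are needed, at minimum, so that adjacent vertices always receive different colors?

A, B, E form a triangle, so at least 3 colors are needed.
One proper 3-coloring: A=green, B=blue, C=blue, D=red, E=red, F=blue. No two adjacent vertices share a color.

3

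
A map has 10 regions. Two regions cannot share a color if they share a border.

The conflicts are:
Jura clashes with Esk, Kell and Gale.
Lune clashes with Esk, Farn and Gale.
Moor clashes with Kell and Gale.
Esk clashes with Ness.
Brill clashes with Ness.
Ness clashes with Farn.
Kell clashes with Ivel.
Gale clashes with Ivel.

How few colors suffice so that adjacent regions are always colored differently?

Kell and Ivel conflict, so at least 2 colors are needed.
2 colors suffice: color 1 → {Esk, Brill, Farn, Kell, Gale}; color 2 → {Jura, Lune, Moor, Ness, Ivel}. No two conflicting regions share a color.

2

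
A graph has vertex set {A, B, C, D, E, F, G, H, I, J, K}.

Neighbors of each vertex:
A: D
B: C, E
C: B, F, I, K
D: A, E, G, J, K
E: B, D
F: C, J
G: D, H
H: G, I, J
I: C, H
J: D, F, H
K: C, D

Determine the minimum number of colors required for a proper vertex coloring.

The cycle F-J-H-I-C-F has odd length 5, so it cannot be 2-colored; at least 3 colors are needed.
3 colors suffice: color 1 → {C, D, H}; color 2 → {A, E, G, I, J, K}; color 3 → {B, F}. Each edge has distinct colors on its endpoints.

3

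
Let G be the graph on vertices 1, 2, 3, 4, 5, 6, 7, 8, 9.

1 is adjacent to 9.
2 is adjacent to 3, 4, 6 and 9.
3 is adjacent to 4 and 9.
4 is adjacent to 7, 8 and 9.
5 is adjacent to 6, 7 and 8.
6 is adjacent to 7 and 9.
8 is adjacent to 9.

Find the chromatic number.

4

2, 3, 4, 9 are pairwise adjacent (a clique of size 4), so at least 4 colors are needed.
4 colors suffice: color a → {5, 9}; color b → {1, 4, 6}; color c → {2, 7, 8}; color d → {3}. No two adjacent vertices share a color.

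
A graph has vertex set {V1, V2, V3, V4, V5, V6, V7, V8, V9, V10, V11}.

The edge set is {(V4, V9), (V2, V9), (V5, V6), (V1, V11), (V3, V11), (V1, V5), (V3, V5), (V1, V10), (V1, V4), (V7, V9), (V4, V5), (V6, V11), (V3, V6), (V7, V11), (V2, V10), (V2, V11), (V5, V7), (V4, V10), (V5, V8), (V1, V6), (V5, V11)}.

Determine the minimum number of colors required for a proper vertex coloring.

4

V1, V5, V6, V11 are pairwise adjacent (a clique of size 4), so at least 4 colors are needed.
A valid assignment using 4 colors: V1=green, V2=red, V3=green, V4=blue, V5=red, V6=yellow, V7=yellow, V8=blue, V9=green, V10=yellow, V11=blue. Every edge joins two different colors.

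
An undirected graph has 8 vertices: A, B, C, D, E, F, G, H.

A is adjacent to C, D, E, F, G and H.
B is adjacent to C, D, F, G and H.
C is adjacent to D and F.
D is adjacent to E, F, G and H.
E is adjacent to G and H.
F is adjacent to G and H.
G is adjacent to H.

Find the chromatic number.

5

B, D, F, G, H are pairwise adjacent (a clique of size 5), so at least 5 colors are needed.
5 colors suffice: A=4, B=4, C=2, D=1, E=5, F=5, G=2, H=3. Each edge has distinct colors on its endpoints.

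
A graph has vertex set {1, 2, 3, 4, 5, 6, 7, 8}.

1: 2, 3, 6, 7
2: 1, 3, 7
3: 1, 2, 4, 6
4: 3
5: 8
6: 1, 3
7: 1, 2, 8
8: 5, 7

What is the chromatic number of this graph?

1, 2, 3 are pairwise adjacent, so at least 3 colors are needed.
3 colors suffice: color a → {1, 4, 8}; color b → {3, 5, 7}; color c → {2, 6}. Every edge joins two different colors.

3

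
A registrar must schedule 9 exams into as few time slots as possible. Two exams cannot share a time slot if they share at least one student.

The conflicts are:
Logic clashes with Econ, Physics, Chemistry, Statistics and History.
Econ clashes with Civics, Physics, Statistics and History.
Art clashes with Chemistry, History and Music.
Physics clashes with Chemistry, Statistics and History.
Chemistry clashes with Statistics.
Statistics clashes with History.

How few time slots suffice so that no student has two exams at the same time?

Logic, Econ, Physics, Statistics, History all conflict with each other, so at least 5 time slots are needed.
A valid assignment using 5 time slots: Logic=2, Econ=1, Art=2, Civics=2, Physics=5, Chemistry=1, Statistics=3, History=4, Music=1. Each listed conflict is separated.

5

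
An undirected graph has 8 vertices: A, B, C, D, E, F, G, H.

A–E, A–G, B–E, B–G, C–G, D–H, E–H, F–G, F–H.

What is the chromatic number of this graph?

The cycle G-B-E-H-F-G has odd length 5, so it cannot be 2-colored; at least 3 colors are needed.
3 colors suffice: A=2, B=2, C=2, D=1, E=1, F=3, G=1, H=2. No two adjacent vertices share a color.

3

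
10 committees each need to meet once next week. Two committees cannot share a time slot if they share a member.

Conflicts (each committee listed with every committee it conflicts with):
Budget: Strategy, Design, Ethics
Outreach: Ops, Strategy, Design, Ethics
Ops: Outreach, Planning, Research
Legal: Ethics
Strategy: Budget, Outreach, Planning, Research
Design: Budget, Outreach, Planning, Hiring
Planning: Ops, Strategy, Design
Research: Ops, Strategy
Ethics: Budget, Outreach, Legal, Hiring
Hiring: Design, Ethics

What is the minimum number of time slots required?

2

Design and Planning conflict, so at least 2 time slots are needed.
2 time slots suffice: Budget=2, Outreach=2, Ops=1, Legal=2, Strategy=1, Design=1, Planning=2, Research=2, Ethics=1, Hiring=2. No two conflicting committees share a time slot.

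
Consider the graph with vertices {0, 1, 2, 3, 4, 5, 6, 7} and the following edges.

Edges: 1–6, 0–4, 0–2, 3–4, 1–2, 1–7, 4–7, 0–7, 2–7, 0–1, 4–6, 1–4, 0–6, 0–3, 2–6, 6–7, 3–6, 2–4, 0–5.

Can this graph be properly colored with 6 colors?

Yes

The chromatic number is 6. 0, 1, 2, 4, 6, 7 are mutually adjacent (a clique of size 6), so at least 6 colors are needed.
A valid assignment using 6 colors: 0=red, 1=purple, 2=yellow, 3=yellow, 4=green, 5=blue, 6=blue, 7=orange.
That is already a proper 6-coloring.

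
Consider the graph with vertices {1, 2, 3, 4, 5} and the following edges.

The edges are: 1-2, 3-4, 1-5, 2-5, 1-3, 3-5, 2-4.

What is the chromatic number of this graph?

3

1, 3, 5 are pairwise adjacent, so at least 3 colors are needed.
3 colors suffice: color a → {1, 4}; color b → {2, 3}; color c → {5}. No two adjacent vertices share a color.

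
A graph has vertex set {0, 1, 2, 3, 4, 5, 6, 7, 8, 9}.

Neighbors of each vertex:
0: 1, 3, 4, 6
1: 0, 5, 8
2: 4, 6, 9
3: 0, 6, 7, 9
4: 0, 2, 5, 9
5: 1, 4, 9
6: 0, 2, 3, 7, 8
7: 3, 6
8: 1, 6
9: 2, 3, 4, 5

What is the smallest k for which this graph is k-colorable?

3

2, 4, 9 form a triangle, so at least 3 colors are needed.
One proper 3-coloring: 0=blue, 1=red, 2=green, 3=green, 4=red, 5=green, 6=red, 7=blue, 8=blue, 9=blue. Each edge has distinct colors on its endpoints.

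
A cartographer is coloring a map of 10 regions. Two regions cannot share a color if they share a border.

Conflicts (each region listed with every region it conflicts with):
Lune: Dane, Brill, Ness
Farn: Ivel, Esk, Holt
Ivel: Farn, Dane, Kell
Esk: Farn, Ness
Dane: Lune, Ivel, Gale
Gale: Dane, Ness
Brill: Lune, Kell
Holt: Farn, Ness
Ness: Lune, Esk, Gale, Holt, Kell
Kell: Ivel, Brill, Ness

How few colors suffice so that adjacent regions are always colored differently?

The cycle Dane-Lune-Brill-Kell-Ivel-Dane has odd length 5, so it cannot be 2-colored; at least 3 colors are needed.
One proper 3-coloring: Lune=2, Farn=1, Ivel=3, Esk=2, Dane=1, Gale=2, Brill=1, Holt=2, Ness=1, Kell=2. Each listed conflict is separated.

3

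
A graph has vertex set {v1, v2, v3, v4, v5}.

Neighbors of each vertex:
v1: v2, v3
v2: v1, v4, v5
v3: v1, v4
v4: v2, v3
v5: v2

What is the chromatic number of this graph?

v2 and v5 are adjacent, so at least 2 colors are needed.
A valid assignment using 2 colors: v1=blue, v2=red, v3=red, v4=blue, v5=blue. No two adjacent vertices share a color.

2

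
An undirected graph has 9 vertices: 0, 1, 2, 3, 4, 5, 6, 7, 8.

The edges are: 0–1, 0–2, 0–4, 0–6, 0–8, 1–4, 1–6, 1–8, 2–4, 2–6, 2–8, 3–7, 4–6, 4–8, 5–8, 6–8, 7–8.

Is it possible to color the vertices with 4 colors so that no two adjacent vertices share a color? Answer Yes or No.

0, 1, 4, 6, 8 form a clique, so at least 5 colors are needed.
So 4 colors are not enough.

No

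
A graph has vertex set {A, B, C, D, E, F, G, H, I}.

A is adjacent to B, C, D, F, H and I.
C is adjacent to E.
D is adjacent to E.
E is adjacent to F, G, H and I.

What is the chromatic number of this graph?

A and H are adjacent, so at least 2 colors are needed.
2 colors suffice: color 1 → {A, E}; color 2 → {B, C, D, F, G, H, I}. Each edge has distinct colors on its endpoints.

2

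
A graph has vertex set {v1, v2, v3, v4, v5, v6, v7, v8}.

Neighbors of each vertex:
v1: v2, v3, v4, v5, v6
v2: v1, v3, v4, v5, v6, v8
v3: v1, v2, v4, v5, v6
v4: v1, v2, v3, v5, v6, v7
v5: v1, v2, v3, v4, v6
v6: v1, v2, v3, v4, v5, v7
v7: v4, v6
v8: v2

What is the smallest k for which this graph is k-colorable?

6

v1, v2, v3, v4, v5, v6 form a clique, so at least 6 colors are needed.
One proper 6-coloring: v1=5, v2=3, v3=6, v4=2, v5=4, v6=1, v7=3, v8=1. No two adjacent vertices share a color.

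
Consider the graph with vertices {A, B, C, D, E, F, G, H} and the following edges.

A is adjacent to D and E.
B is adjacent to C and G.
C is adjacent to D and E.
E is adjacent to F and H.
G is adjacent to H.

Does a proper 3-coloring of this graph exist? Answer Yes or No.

Yes

The chromatic number is 3. The cycle C-E-H-G-B-C has odd length 5, so it cannot be 2-colored; at least 3 colors are needed.
A valid assignment using 3 colors: A=blue, B=red, C=blue, D=red, E=red, F=blue, G=green, H=blue.
That is already a proper 3-coloring.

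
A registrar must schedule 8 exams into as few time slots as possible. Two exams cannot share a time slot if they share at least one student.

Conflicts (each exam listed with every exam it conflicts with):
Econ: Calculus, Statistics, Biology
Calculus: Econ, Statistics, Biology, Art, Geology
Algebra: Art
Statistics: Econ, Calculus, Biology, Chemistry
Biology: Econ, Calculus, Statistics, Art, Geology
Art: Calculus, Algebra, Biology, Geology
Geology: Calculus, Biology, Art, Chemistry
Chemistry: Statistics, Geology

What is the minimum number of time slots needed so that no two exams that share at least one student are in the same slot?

4

Econ, Calculus, Statistics, Biology are mutually in conflict, so at least 4 time slots are needed.
4 time slots suffice: time slot 1 → {Calculus, Algebra, Chemistry}; time slot 2 → {Biology}; time slot 3 → {Statistics, Art}; time slot 4 → {Econ, Geology}. Every pair that conflicts lands in different time slots.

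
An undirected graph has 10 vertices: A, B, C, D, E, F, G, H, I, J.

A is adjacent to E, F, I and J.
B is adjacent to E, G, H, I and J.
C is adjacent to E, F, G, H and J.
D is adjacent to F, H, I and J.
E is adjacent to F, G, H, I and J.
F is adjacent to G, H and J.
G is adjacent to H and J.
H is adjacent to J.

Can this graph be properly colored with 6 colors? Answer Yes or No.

The chromatic number is 6. C, E, F, G, H, J form a clique, so at least 6 colors are needed.
A valid assignment using 6 colors: A=4, B=3, C=6, D=1, E=1, F=3, G=5, H=4, I=2, J=2.
That is already a proper 6-coloring.

Yes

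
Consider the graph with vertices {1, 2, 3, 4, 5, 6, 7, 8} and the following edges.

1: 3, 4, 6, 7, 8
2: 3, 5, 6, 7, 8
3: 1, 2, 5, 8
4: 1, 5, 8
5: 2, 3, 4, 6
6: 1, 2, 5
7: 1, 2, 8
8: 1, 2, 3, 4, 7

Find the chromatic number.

3

1, 4, 8 are mutually adjacent, so at least 3 colors are needed.
A valid assignment using 3 colors: 1=blue, 2=blue, 3=green, 4=green, 5=red, 6=green, 7=green, 8=red. Every edge joins two different colors.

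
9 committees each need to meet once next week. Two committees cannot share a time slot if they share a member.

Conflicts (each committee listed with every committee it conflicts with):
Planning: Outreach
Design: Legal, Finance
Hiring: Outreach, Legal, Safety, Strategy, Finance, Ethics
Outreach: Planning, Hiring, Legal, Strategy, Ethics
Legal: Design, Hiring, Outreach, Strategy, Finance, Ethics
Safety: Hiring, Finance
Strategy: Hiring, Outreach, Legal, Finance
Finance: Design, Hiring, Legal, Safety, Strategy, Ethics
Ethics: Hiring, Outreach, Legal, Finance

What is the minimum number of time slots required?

4

Hiring, Outreach, Legal, Strategy are mutually in conflict, so at least 4 time slots are needed.
4 time slots suffice: Planning=1, Design=2, Hiring=2, Outreach=3, Legal=1, Safety=1, Strategy=4, Finance=3, Ethics=4. Every pair that conflicts lands in different time slots.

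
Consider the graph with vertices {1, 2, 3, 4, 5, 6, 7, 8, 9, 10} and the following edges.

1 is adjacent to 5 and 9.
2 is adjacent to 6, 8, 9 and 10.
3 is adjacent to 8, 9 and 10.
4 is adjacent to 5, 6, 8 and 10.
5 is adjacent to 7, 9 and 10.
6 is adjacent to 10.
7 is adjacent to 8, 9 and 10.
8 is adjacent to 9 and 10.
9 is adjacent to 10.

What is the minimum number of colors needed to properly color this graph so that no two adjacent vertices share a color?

4

7, 8, 9, 10 are pairwise adjacent (a clique of size 4), so at least 4 colors are needed.
4 colors suffice: color red → {1, 10}; color blue → {4, 9}; color green → {5, 6, 8}; color yellow → {2, 3, 7}. Every edge joins two different colors.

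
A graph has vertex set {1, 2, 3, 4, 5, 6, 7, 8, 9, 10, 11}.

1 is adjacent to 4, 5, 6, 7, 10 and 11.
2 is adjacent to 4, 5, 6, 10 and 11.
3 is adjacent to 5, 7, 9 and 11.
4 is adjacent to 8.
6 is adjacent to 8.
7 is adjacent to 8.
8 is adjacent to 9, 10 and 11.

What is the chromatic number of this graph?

3 and 9 are adjacent, so at least 2 colors are needed.
2 colors suffice: color a → {1, 2, 3, 8}; color b → {4, 5, 6, 7, 9, 10, 11}. No two adjacent vertices share a color.

2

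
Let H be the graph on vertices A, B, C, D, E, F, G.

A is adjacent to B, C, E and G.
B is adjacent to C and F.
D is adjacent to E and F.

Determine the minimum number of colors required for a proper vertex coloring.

A, B, C are pairwise adjacent, so at least 3 colors are needed.
One proper 3-coloring: A=1, B=2, C=3, D=2, E=3, F=1, G=2. No two adjacent vertices share a color.

3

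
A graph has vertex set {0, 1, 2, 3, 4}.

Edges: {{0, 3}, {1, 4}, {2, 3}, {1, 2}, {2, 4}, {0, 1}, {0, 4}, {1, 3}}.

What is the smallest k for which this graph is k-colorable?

3

1, 2, 4 form a triangle, so at least 3 colors are needed.
A valid assignment using 3 colors: 0=c, 1=a, 2=c, 3=b, 4=b. Every edge joins two different colors.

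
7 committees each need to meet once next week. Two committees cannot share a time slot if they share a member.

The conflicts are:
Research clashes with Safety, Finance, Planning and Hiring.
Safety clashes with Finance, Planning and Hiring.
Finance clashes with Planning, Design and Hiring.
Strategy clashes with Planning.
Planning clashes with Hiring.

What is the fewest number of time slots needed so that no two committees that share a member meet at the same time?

Research, Safety, Finance, Planning, Hiring all conflict with each other, so at least 5 time slots are needed.
5 time slots suffice: Research=5, Safety=4, Finance=1, Strategy=1, Planning=2, Design=2, Hiring=3. Each listed conflict is separated.

5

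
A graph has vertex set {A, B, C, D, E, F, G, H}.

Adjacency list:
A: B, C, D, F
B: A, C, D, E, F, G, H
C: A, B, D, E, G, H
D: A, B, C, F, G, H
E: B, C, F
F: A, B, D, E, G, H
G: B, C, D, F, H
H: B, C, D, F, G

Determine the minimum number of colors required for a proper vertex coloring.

B, D, F, G, H are pairwise adjacent (a clique of size 5), so at least 5 colors are needed.
5 colors suffice: color red → {B}; color blue → {C, F}; color green → {D, E}; color yellow → {A, G}; color purple → {H}. Every edge joins two different colors.

5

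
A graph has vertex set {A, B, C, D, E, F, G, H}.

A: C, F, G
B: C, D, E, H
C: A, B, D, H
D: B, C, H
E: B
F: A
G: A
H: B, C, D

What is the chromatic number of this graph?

4

B, C, D, H are mutually adjacent (a clique of size 4), so at least 4 colors are needed.
A valid assignment using 4 colors: A=2, B=2, C=1, D=4, E=1, F=1, G=1, H=3. No two adjacent vertices share a color.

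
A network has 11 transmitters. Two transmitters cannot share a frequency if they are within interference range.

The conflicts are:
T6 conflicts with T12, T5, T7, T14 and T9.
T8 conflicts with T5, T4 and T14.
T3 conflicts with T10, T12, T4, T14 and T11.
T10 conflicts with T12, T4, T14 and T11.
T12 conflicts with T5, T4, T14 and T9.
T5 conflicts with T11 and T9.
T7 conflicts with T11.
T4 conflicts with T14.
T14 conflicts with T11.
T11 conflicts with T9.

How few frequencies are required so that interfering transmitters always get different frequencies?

5

T3, T10, T12, T4, T14 all conflict with each other, so at least 5 frequencies are needed.
5 frequencies suffice: frequency 1 → {T8, T12, T11}; frequency 2 → {T5, T7, T14}; frequency 3 → {T6, T4}; frequency 4 → {T3, T9}; frequency 5 → {T10}. Each listed conflict is separated.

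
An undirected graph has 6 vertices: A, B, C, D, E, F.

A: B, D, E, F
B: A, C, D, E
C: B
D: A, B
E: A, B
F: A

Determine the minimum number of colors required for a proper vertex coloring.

3

A, B, E are mutually adjacent, so at least 3 colors are needed.
3 colors suffice: color red → {A, C}; color blue → {B, F}; color green → {D, E}. No two adjacent vertices share a color.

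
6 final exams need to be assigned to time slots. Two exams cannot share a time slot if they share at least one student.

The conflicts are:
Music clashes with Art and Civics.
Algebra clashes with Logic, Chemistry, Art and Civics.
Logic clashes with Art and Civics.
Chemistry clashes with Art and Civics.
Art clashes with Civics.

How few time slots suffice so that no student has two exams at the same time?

4

Algebra, Chemistry, Art, Civics pairwise conflict, so at least 4 time slots are needed.
A valid assignment using 4 time slots: Music=3, Algebra=3, Logic=4, Chemistry=4, Art=2, Civics=1. Every pair that conflicts lands in different time slots.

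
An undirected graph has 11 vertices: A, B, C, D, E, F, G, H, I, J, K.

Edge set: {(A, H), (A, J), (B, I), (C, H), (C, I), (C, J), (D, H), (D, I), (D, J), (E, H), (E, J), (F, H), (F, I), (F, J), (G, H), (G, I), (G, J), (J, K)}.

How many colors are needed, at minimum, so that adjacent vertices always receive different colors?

E and H are adjacent, so at least 2 colors are needed.
One proper 2-coloring: A=2, B=2, C=2, D=2, E=2, F=2, G=2, H=1, I=1, J=1, K=2. Each edge has distinct colors on its endpoints.

2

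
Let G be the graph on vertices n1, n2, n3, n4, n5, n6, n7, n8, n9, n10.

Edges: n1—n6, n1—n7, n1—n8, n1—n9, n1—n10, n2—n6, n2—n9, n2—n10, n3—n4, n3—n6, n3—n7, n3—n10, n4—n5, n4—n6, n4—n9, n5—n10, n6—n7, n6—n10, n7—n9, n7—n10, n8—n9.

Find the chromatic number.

4

n3, n6, n7, n10 form a clique, so at least 4 colors are needed.
4 colors suffice: color R → {n9, n10}; color B → {n5, n6, n8}; color G → {n2, n4, n7}; color Y → {n1, n3}. Each edge has distinct colors on its endpoints.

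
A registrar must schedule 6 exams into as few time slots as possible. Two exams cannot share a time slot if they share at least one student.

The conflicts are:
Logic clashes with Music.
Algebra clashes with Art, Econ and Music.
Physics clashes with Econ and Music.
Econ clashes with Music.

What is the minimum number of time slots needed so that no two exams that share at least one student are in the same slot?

3

Algebra, Econ, Music all conflict with each other, so at least 3 time slots are needed.
A valid assignment using 3 time slots: Logic=2, Algebra=2, Physics=2, Art=1, Econ=3, Music=1. No two conflicting exams share a time slot.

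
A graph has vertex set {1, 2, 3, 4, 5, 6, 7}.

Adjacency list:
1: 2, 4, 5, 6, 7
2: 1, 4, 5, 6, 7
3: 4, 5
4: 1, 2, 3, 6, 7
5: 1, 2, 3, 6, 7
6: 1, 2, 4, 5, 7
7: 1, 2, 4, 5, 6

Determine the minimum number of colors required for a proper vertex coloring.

1, 2, 4, 6, 7 are mutually adjacent (a clique of size 5), so at least 5 colors are needed.
5 colors suffice: 1=red, 2=purple, 3=red, 4=blue, 5=blue, 6=yellow, 7=green. Every edge joins two different colors.

5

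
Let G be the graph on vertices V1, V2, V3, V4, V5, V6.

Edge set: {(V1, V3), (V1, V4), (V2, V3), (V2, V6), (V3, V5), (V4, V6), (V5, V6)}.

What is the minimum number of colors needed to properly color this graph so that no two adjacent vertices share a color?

The cycle V4-V1-V3-V2-V6-V4 has odd length 5, so it cannot be 2-colored; at least 3 colors are needed.
3 colors suffice: V1=2, V2=2, V3=1, V4=3, V5=2, V6=1. Each edge has distinct colors on its endpoints.

3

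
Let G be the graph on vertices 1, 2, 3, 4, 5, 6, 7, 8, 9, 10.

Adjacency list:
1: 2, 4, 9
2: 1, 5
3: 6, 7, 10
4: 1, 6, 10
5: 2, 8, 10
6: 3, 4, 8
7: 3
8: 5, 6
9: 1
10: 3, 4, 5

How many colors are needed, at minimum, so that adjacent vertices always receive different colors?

3

The cycle 5-10-3-6-8-5 has odd length 5, so it cannot be 2-colored; at least 3 colors are needed.
3 colors suffice: color red → {1, 3, 5}; color blue → {2, 6, 7, 9, 10}; color green → {4, 8}. Each edge has distinct colors on its endpoints.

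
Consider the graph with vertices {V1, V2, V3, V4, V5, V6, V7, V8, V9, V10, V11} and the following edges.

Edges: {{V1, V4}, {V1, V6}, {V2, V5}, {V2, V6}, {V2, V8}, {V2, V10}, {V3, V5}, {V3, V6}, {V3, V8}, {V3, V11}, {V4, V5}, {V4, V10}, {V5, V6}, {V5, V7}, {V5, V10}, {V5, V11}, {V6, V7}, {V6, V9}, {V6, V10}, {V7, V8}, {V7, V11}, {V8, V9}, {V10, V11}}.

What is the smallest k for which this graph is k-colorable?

V2, V5, V6, V10 form a clique, so at least 4 colors are needed.
4 colors suffice: V1=red, V2=yellow, V3=green, V4=blue, V5=red, V6=blue, V7=green, V8=red, V9=green, V10=green, V11=blue. Every edge joins two different colors.

4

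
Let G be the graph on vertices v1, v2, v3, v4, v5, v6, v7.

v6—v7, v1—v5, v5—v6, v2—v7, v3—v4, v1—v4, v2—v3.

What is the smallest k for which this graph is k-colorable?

3

The cycle v4-v3-v2-v7-v6-v5-v1-v4 has odd length 7, so it cannot be 2-colored; at least 3 colors are needed.
A valid assignment using 3 colors: v1=1, v2=2, v3=1, v4=2, v5=3, v6=2, v7=1. Each edge has distinct colors on its endpoints.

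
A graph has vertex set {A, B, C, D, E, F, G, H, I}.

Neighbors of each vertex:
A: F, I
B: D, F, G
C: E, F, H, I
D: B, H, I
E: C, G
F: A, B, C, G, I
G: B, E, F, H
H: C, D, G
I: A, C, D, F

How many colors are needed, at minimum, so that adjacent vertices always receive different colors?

3

C, F, I form a triangle, so at least 3 colors are needed.
One proper 3-coloring: A=2, B=3, C=2, D=1, E=1, F=1, G=2, H=3, I=3. No two adjacent vertices share a color.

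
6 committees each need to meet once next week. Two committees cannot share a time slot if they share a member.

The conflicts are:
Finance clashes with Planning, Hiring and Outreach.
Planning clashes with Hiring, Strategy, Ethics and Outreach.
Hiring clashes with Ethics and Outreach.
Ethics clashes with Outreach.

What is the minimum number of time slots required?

Planning, Hiring, Ethics, Outreach pairwise conflict, so at least 4 time slots are needed.
4 time slots suffice: time slot 1 → {Planning}; time slot 2 → {Hiring, Strategy}; time slot 3 → {Outreach}; time slot 4 → {Finance, Ethics}. Every pair that conflicts lands in different time slots.

4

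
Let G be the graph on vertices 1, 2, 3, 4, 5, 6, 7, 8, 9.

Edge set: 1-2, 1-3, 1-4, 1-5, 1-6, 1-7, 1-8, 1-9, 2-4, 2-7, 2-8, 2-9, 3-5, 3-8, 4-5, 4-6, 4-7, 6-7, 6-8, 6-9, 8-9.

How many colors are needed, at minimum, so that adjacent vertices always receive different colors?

4

1, 2, 8, 9 are mutually adjacent (a clique of size 4), so at least 4 colors are needed.
4 colors suffice: color red → {1}; color blue → {4, 8}; color green → {2, 5, 6}; color yellow → {3, 7, 9}. No two adjacent vertices share a color.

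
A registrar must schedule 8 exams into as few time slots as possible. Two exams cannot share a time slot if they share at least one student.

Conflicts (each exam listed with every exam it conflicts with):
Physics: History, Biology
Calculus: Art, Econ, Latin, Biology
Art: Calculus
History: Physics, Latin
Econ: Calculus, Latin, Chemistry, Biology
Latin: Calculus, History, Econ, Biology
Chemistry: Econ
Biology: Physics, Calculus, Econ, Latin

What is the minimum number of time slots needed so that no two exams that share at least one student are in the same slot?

Calculus, Econ, Latin, Biology all conflict with each other, so at least 4 time slots are needed.
A valid assignment using 4 time slots: Physics=1, Calculus=2, Art=1, History=2, Econ=1, Latin=3, Chemistry=2, Biology=4. Every pair that conflicts lands in different time slots.

4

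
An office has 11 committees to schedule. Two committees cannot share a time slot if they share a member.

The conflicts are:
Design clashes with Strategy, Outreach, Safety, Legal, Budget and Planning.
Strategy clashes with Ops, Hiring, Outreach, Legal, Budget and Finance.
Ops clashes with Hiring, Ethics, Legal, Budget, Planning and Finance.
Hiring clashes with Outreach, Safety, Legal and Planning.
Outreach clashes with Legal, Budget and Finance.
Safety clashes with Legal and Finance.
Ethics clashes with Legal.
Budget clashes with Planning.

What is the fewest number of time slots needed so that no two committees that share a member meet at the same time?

4

Design, Strategy, Outreach, Budget all conflict with each other, so at least 4 time slots are needed.
4 time slots suffice: time slot 1 → {Legal, Budget, Finance}; time slot 2 → {Strategy, Safety, Ethics, Planning}; time slot 3 → {Ops, Outreach}; time slot 4 → {Design, Hiring}. Each listed conflict is separated.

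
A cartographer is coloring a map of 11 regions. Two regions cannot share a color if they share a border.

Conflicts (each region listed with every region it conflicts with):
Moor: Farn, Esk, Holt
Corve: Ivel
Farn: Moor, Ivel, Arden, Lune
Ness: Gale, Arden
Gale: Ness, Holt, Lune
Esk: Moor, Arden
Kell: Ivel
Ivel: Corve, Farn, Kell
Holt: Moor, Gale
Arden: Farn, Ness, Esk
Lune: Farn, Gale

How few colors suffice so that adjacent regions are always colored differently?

The cycle Gale-Lune-Farn-Moor-Holt-Gale has odd length 5, so it cannot be 2-colored; at least 3 colors are needed.
3 colors suffice: color 1 → {Corve, Farn, Gale, Esk, Kell}; color 2 → {Moor, Ivel, Arden, Lune}; color 3 → {Ness, Holt}. No two conflicting regions share a color.

3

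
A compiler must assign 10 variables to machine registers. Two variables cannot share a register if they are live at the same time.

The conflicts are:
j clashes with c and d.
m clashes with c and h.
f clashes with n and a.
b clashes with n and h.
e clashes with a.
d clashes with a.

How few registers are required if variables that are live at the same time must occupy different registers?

The cycle c-m-h-b-n-f-a-d-j-c has odd length 9, so it cannot be 2-colored; at least 3 registers are needed.
3 registers suffice: register 1 → {j, m, n, a}; register 2 → {f, b, c, e, d}; register 3 → {h}. Every pair that conflicts lands in different registers.

3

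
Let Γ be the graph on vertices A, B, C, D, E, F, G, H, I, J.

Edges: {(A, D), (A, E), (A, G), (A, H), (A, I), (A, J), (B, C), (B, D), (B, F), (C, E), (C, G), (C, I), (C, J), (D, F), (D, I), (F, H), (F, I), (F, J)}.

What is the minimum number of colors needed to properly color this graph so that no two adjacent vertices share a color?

D, F, I are pairwise adjacent, so at least 3 colors are needed.
3 colors suffice: color 1 → {A, C, F}; color 2 → {D, E, G, H, J}; color 3 → {B, I}. Every edge joins two different colors.

3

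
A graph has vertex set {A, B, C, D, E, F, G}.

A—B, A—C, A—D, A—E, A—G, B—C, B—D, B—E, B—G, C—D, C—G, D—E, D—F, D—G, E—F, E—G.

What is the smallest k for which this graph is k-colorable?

A, B, D, E, G form a clique, so at least 5 colors are needed.
A valid assignment using 5 colors: A=yellow, B=purple, C=green, D=red, E=green, F=blue, G=blue. Each edge has distinct colors on its endpoints.

5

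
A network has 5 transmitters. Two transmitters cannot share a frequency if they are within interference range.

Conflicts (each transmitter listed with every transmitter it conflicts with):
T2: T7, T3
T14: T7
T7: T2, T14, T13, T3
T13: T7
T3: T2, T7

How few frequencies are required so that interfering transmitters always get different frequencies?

3

T2, T7, T3 all conflict with each other, so at least 3 frequencies are needed.
3 frequencies suffice: T2=3, T14=2, T7=1, T13=2, T3=2. Every pair that conflicts lands in different frequencies.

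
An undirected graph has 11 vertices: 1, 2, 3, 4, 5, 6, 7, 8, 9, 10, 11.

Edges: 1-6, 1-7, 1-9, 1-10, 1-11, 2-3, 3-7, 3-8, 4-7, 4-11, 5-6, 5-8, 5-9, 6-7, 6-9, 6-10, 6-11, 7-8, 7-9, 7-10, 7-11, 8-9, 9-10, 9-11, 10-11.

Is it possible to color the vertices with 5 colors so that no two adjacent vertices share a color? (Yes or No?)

No

1, 6, 7, 9, 10, 11 are mutually adjacent (a clique of size 6), so at least 6 colors are needed.
So 5 colors are not enough.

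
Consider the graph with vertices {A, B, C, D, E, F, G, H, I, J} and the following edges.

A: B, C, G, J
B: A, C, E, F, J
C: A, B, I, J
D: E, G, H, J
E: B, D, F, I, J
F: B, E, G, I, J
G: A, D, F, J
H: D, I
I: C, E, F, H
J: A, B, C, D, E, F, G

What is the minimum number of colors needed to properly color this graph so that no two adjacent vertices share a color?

4

B, E, F, J are pairwise adjacent (a clique of size 4), so at least 4 colors are needed.
A valid assignment using 4 colors: A=yellow, B=green, C=blue, D=blue, E=yellow, F=blue, G=green, H=green, I=red, J=red. Every edge joins two different colors.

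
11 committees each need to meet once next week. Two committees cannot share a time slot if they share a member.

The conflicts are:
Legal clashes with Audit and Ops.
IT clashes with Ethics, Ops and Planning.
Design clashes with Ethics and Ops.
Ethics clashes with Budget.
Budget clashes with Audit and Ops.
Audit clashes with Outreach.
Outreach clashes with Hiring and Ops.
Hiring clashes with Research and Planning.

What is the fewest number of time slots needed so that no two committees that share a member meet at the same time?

3

The cycle Outreach-Ops-IT-Planning-Hiring-Outreach has odd length 5, so it cannot be 2-colored; at least 3 time slots are needed.
3 time slots suffice: time slot 1 → {Ethics, Audit, Hiring, Ops}; time slot 2 → {Legal, IT, Design, Budget, Outreach, Research}; time slot 3 → {Planning}. Each listed conflict is separated.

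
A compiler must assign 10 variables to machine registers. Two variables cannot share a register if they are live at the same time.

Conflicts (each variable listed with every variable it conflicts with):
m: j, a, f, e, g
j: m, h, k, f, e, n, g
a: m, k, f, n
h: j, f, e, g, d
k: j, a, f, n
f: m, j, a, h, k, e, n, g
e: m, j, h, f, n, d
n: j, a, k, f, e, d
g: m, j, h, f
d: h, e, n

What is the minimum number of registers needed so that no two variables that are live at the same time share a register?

m, j, f, g are mutually in conflict, so at least 4 registers are needed.
4 registers suffice: register 1 → {f, d}; register 2 → {j, a}; register 3 → {m, h, n}; register 4 → {k, e, g}. Every pair that conflicts lands in different registers.

4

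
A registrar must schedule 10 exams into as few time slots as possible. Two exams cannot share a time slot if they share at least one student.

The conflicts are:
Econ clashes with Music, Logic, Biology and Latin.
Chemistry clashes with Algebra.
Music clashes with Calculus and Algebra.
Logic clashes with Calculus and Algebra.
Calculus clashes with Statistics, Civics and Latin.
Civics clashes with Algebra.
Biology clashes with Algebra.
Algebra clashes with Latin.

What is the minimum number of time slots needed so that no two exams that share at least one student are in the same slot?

2

Chemistry and Algebra conflict, so at least 2 time slots are needed.
2 time slots suffice: time slot 1 → {Econ, Calculus, Algebra}; time slot 2 → {Chemistry, Music, Logic, Statistics, Civics, Biology, Latin}. Each listed conflict is separated.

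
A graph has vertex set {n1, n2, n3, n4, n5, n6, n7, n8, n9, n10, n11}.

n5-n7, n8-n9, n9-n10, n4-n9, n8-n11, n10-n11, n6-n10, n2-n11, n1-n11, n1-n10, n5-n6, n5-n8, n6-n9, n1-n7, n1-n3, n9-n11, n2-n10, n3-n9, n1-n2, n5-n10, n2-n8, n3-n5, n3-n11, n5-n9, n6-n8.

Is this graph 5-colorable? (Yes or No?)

Yes

The chromatic number is 4. n1, n2, n10, n11 are mutually adjacent (a clique of size 4), so at least 4 colors are needed.
A valid assignment using 4 colors: n1=R, n2=Y, n3=B, n4=B, n5=G, n6=Y, n7=B, n8=B, n9=R, n10=B, n11=G.
Since 5 ≥ 4, a proper 5-coloring certainly exists.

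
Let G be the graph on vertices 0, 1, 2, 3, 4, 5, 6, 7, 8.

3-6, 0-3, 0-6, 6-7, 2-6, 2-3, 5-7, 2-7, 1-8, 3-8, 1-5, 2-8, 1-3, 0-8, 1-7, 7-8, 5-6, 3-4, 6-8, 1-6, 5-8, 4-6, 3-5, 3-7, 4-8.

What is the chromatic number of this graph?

6

1, 3, 5, 6, 7, 8 are pairwise adjacent (a clique of size 6), so at least 6 colors are needed.
6 colors suffice: 0=yellow, 1=purple, 2=purple, 3=blue, 4=yellow, 5=orange, 6=red, 7=yellow, 8=green. No two adjacent vertices share a color.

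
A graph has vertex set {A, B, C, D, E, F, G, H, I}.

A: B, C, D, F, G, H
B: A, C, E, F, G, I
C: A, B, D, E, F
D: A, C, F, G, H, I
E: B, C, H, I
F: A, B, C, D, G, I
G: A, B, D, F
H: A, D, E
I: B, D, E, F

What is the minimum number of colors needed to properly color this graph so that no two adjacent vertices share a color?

4

A, C, D, F are pairwise adjacent (a clique of size 4), so at least 4 colors are needed.
4 colors suffice: color 1 → {B, D}; color 2 → {E, F}; color 3 → {A, I}; color 4 → {C, G, H}. No two adjacent vertices share a color.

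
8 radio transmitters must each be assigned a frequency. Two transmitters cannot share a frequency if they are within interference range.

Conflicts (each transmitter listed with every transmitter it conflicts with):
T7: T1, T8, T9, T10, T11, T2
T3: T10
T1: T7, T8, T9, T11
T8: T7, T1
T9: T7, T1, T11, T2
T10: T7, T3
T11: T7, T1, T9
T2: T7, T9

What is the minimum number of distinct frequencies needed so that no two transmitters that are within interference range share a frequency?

T7, T1, T9, T11 pairwise conflict, so at least 4 frequencies are needed.
Using 4 frequencies: T7=1, T3=1, T1=3, T8=2, T9=2, T10=2, T11=4, T2=3. Every pair that conflicts lands in different frequencies.

4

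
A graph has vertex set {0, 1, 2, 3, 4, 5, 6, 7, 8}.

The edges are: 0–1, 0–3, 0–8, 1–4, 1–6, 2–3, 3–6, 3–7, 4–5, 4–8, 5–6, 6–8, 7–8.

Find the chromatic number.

0 and 1 are adjacent, so at least 2 colors are needed.
2 colors suffice: color red → {0, 2, 4, 6, 7}; color blue → {1, 3, 5, 8}. No two adjacent vertices share a color.

2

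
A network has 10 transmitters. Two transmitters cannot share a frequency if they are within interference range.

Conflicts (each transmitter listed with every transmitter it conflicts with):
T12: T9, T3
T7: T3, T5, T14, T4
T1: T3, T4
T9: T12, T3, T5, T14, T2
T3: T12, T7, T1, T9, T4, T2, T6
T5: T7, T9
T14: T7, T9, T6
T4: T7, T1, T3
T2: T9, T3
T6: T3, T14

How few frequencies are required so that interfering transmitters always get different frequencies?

T1, T3, T4 all conflict with each other, so at least 3 frequencies are needed.
A valid assignment using 3 frequencies: T12=3, T7=2, T1=2, T9=2, T3=1, T5=1, T14=1, T4=3, T2=3, T6=2. Each listed conflict is separated.

3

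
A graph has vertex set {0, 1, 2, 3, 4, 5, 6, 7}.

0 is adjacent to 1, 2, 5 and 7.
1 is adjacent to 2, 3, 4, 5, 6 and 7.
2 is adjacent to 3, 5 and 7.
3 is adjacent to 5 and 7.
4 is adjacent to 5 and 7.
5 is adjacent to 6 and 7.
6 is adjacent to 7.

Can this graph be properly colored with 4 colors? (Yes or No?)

No

0, 1, 2, 5, 7 form a clique, so at least 5 colors are needed.
So 4 colors are not enough.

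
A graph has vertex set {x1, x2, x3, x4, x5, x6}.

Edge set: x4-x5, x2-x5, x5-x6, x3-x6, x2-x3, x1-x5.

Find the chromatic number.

2

x5 and x6 are adjacent, so at least 2 colors are needed.
2 colors suffice: x1=2, x2=2, x3=1, x4=2, x5=1, x6=2. Every edge joins two different colors.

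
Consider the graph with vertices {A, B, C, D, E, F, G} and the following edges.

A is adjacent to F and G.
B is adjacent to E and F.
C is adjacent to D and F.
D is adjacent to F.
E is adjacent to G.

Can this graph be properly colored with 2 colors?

No

C, D, F are pairwise adjacent, so at least 3 colors are needed.
So 2 colors are not enough.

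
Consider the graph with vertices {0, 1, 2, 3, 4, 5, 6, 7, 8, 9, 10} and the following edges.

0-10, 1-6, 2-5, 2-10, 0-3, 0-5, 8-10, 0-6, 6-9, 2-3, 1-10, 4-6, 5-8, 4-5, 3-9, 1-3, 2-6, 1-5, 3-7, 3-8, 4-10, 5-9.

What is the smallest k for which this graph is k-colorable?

2

3 and 8 are adjacent, so at least 2 colors are needed.
One proper 2-coloring: 0=b, 1=b, 2=b, 3=a, 4=b, 5=a, 6=a, 7=b, 8=b, 9=b, 10=a. No two adjacent vertices share a color.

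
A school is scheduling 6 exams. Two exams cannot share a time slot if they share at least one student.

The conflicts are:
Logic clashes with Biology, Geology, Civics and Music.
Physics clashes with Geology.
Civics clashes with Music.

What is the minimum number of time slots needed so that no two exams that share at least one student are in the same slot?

3

Logic, Civics, Music are mutually in conflict, so at least 3 time slots are needed.
Using 3 time slots: Logic=1, Biology=2, Physics=1, Geology=2, Civics=2, Music=3. Every pair that conflicts lands in different time slots.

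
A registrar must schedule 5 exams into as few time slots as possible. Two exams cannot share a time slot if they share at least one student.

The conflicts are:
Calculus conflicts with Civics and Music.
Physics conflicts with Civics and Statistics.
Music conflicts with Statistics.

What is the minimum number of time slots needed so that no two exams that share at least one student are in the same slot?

3

The cycle Statistics-Physics-Civics-Calculus-Music-Statistics has odd length 5, so it cannot be 2-colored; at least 3 time slots are needed.
3 time slots suffice: time slot 1 → {Civics, Music}; time slot 2 → {Calculus, Physics}; time slot 3 → {Statistics}. No two conflicting exams share a time slot.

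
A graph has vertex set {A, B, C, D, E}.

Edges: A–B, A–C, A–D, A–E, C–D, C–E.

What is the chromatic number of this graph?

A, C, D form a triangle, so at least 3 colors are needed.
One proper 3-coloring: A=1, B=2, C=2, D=3, E=3. Every edge joins two different colors.

3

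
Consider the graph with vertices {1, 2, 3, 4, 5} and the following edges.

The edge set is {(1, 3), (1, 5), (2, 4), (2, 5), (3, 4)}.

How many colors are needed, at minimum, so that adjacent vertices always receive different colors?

The cycle 4-3-1-5-2-4 has odd length 5, so it cannot be 2-colored; at least 3 colors are needed.
One proper 3-coloring: 1=a, 2=a, 3=b, 4=c, 5=b. Every edge joins two different colors.

3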